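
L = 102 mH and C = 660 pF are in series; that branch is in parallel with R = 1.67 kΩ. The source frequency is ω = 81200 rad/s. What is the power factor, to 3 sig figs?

X_L = ωL = 8280 Ω
X_C = 1/(ωC) = 18700 Ω
Branch 1: Z₁ = R = 1670 Ω
Branch 2 (series LC): Z₂ = j(X_L − X_C) = −j10400 Ω
Parallel: Z = Z₁Z₂/(Z₁+Z₂), |Z| = 1650 Ω, ∠Z = -9.14°
cos φ = cos(-9.14°) = 0.987

0.987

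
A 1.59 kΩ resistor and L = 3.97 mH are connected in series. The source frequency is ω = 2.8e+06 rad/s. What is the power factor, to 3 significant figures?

0.142

X_L = ωL = 11100 Ω
Z = 1590 + j11100 Ω
|Z| = √(1590² + 11100²) = 11200 Ω
∠Z = arctan(11100/1590) = 81.9°
cos φ = cos(81.9°) = 0.142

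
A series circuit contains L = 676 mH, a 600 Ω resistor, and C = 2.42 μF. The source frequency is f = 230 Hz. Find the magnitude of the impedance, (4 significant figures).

915.1 Ω

ω = 2πf = 1445 rad/s
X_L = ωL = 976.9 Ω
X_C = 1/(ωC) = 285.9 Ω
Net reactance X = X_L − X_C = 691.0 Ω
Z = 600.0 + j691.0 Ω
|Z| = √(600.0² + 691.0²) = 915.1 Ω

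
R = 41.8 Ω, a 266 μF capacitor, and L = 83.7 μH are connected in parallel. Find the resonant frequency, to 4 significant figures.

1.067 kHz

ω₀ = 1/√(LC) = 1/√(8.37e-05 × 0.000266) = 6702 rad/s
f₀ = ω₀/(2π) = 1.067 kHz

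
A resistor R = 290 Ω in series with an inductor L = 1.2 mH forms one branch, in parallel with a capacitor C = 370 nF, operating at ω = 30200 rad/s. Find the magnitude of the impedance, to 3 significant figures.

88.7 Ω

X_L = ωL = 36.2 Ω
X_C = 1/(ωC) = 89.5 Ω
Branch 1 (R+jX_L): Z₁ = 290 + j36.2 Ω, |Z₁| = 292 Ω
Branch 2 (−jX_C): Z₂ = −j89.5 Ω
Parallel: Z = Z₁Z₂/(Z₁+Z₂), |Z| = 88.7 Ω, ∠Z = -72.5°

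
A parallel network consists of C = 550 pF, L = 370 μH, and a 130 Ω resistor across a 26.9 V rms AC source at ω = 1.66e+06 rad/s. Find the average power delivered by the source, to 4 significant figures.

X_L = ωL = 614.2 Ω
X_C = 1/(ωC) = 1095 Ω
Parallel: admittances add. Y = 1/R + 1/(jωL) + jωC
Y = (0.007692 − j0.0007151) S
|Y| = 0.007725 S → |Z| = 1/|Y| = 129.4 Ω, ∠Z = −∠Y = 5.311°
I = V/|Z| = 207.8 mA
P = VI cos φ = 26.9 × 0.2078 × cos(5.311°) = 5.566 W

5.566 W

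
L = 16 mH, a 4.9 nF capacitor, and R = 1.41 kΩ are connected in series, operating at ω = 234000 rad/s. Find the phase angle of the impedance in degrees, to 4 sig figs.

X_L = ωL = 3744 Ω
X_C = 1/(ωC) = 872.1 Ω
Net reactance X = X_L − X_C = 2872 Ω
Z = 1410 + j2872 Ω
|Z| = √(1410² + 2872²) = 3199 Ω
∠Z = arctan(2872/1410) = 63.85°

63.85°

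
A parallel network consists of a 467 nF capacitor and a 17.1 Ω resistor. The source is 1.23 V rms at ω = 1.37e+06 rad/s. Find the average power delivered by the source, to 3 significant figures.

X_C = 1/(ωC) = 1.56 Ω
Parallel: admittances add. Y = 1/R + jωC
Y = (0.0585 + j0.640) S
|Y| = 0.642 S → |Z| = 1/|Y| = 1.56 Ω, ∠Z = −∠Y = -84.8°
I = V/|Z| = 790 mA
P = VI cos φ = 1.23 × 0.790 × cos(-84.8°) = 88.5 mW

88.5 mW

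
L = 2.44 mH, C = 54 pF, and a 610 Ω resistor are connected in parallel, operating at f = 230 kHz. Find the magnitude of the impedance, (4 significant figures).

ω = 2πf = 1.445e+06 rad/s
X_L = ωL = 3526 Ω
X_C = 1/(ωC) = 12810 Ω
Parallel: admittances add. Y = 1/R + 1/(jωL) + jωC
Y = (0.001639 − j0.0002056) S
|Y| = 0.001652 S → |Z| = 1/|Y| = 605.3 Ω, ∠Z = −∠Y = 7.147°

605.3 Ω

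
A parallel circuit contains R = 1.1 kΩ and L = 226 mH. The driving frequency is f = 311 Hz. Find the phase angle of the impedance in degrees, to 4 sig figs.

68.13°

ω = 2πf = 1954 rad/s
X_L = ωL = 441.6 Ω
Parallel: admittances add. Y = 1/R + 1/(jωL)
Y = (0.0009091 − j0.002264) S
|Y| = 0.002440 S → |Z| = 1/|Y| = 409.8 Ω, ∠Z = −∠Y = 68.13°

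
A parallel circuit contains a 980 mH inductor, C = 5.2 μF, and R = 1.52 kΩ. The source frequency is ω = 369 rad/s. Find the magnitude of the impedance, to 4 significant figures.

932.7 Ω

X_L = ωL = 361.6 Ω
X_C = 1/(ωC) = 521.2 Ω
Parallel: admittances add. Y = 1/R + 1/(jωL) + jωC
Y = (0.0006579 − j0.0008465) S
|Y| = 0.001072 S → |Z| = 1/|Y| = 932.7 Ω, ∠Z = −∠Y = 52.15°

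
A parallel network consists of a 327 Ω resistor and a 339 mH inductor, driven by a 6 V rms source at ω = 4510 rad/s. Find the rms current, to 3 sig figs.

18.8 mA

X_L = ωL = 1530 Ω
Parallel: admittances add. Y = 1/R + 1/(jωL)
Y = (0.00306 − j0.000654) S
|Y| = 0.00313 S → |Z| = 1/|Y| = 320 Ω, ∠Z = −∠Y = 12.1°
I = V/|Z| = 6/320 = 18.8 mA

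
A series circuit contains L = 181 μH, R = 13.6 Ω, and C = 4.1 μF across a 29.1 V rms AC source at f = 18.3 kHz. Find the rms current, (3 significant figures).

1.26 A

ω = 2πf = 115000 rad/s
X_L = ωL = 20.8 Ω
X_C = 1/(ωC) = 2.12 Ω
Net reactance X = X_L − X_C = 18.7 Ω
Z = 13.6 + j18.7 Ω
|Z| = √(13.6² + 18.7²) = 23.1 Ω
I = V/|Z| = 29.1/23.1 = 1.26 A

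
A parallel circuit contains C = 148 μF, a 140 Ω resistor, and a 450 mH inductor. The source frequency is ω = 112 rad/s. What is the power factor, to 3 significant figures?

X_L = ωL = 50.4 Ω
X_C = 1/(ωC) = 60.3 Ω
Parallel: admittances add. Y = 1/R + 1/(jωL) + jωC
Y = (0.00714 − j0.00327) S
|Y| = 0.00785 S → |Z| = 1/|Y| = 127 Ω, ∠Z = −∠Y = 24.6°
cos φ = cos(24.6°) = 0.909

0.909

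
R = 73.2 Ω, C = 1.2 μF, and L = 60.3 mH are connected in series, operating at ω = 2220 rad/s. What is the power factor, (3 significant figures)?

X_L = ωL = 134 Ω
X_C = 1/(ωC) = 375 Ω
Net reactance X = X_L − X_C = -242 Ω
Z = 73.2 − j242 Ω
|Z| = √(73.2² + 242²) = 252 Ω
∠Z = arctan(-242/73.2) = -73.1°
cos φ = cos(-73.1°) = 0.290

0.290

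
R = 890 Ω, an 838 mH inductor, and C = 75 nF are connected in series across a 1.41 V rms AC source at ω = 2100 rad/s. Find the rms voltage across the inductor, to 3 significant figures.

X_L = ωL = 1760 Ω
X_C = 1/(ωC) = 6350 Ω
Net reactance X = X_L − X_C = -4590 Ω
Z = 890 − j4590 Ω
|Z| = √(890² + 4590²) = 4670 Ω
I = V/|Z| = 302 μA
V_L = I·|Z_L| = 0.000302 × 1760 = 0.531 V

0.531 V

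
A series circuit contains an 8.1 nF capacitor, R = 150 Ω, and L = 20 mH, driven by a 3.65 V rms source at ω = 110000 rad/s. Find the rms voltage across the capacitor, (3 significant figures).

X_L = ωL = 2200 Ω
X_C = 1/(ωC) = 1120 Ω
Net reactance X = X_L − X_C = 1080 Ω
Z = 150 + j1080 Ω
|Z| = √(150² + 1080²) = 1090 Ω
I = V/|Z| = 3.35 mA
V_C = I·|Z_C| = 0.00335 × 1120 = 3.76 V

3.76 V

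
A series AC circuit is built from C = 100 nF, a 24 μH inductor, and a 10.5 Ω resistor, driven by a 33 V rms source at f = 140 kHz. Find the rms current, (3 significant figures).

2.30 A

ω = 2πf = 879600 rad/s
X_L = ωL = 21.1 Ω
X_C = 1/(ωC) = 11.4 Ω
Net reactance X = X_L − X_C = 9.74 Ω
Z = 10.5 + j9.74 Ω
|Z| = √(10.5² + 9.74²) = 14.3 Ω
I = V/|Z| = 33/14.3 = 2.30 A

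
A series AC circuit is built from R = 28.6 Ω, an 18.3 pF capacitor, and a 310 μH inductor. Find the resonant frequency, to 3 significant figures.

2.11 MHz

ω₀ = 1/√(LC) = 1/√(0.00031 × 1.83e-11) = 1.328e+07 rad/s
f₀ = ω₀/(2π) = 2.11 MHz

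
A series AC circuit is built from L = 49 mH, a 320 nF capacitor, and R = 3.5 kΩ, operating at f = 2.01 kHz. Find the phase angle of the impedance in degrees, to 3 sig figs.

6.06°

ω = 2πf = 12630 rad/s
X_L = ωL = 619 Ω
X_C = 1/(ωC) = 247 Ω
Net reactance X = X_L − X_C = 371 Ω
Z = 3500 + j371 Ω
|Z| = √(3500² + 371²) = 3520 Ω
∠Z = arctan(371/3500) = 6.06°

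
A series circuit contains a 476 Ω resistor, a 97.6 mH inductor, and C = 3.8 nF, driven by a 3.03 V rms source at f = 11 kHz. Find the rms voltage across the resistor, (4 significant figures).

0.4846 V

ω = 2πf = 69120 rad/s
X_L = ωL = 6746 Ω
X_C = 1/(ωC) = 3808 Ω
Net reactance X = X_L − X_C = 2938 Ω
Z = 476.0 + j2938 Ω
|Z| = √(476.0² + 2938²) = 2976 Ω
I = V/|Z| = 1.018 mA
V_R = I·|Z_R| = 0.001018 × 476.0 = 0.4846 V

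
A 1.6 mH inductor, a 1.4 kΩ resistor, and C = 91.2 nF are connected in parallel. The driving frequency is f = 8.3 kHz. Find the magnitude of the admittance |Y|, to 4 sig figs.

7.264 mS

ω = 2πf = 52150 rad/s
X_L = ωL = 83.44 Ω
X_C = 1/(ωC) = 210.3 Ω
Parallel: admittances add. Y = 1/R + 1/(jωL) + jωC
Y = (0.0007143 − j0.007228) S
|Y| = 0.007264 S → |Z| = 1/|Y| = 137.7 Ω, ∠Z = −∠Y = 84.36°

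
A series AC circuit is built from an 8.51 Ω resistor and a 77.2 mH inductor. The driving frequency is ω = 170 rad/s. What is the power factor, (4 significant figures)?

0.5441

X_L = ωL = 13.12 Ω
Z = 8.510 + j13.12 Ω
|Z| = √(8.510² + 13.12²) = 15.64 Ω
∠Z = arctan(13.12/8.510) = 57.04°
cos φ = cos(57.04°) = 0.5441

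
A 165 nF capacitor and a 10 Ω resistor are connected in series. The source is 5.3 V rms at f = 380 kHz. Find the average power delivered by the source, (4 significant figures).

ω = 2πf = 2.388e+06 rad/s
X_C = 1/(ωC) = 2.538 Ω
Z = 10.00 − j2.538 Ω
|Z| = √(10.00² + 2.538²) = 10.32 Ω
∠Z = arctan(-2.538/10.00) = -14.24°
I = V/|Z| = 513.7 mA
P = VI cos φ = 5.3 × 0.5137 × cos(-14.24°) = 2.639 W

2.639 W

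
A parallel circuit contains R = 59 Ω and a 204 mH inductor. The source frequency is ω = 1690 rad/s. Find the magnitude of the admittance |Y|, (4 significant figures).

17.20 mS

X_L = ωL = 344.8 Ω
Parallel: admittances add. Y = 1/R + 1/(jωL)
Y = (0.01695 − j0.002901) S
|Y| = 0.01720 S → |Z| = 1/|Y| = 58.15 Ω, ∠Z = −∠Y = 9.711°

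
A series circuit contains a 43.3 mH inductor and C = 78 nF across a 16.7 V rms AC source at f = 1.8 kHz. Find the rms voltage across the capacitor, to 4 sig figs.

29.40 V

ω = 2πf = 11310 rad/s
X_L = ωL = 489.7 Ω
X_C = 1/(ωC) = 1134 Ω
Net reactance X = X_L − X_C = -643.9 Ω
Z = − j643.9 Ω
|Z| = √(0² + 643.9²) = 643.9 Ω
I = V/|Z| = 25.94 mA
V_C = I·|Z_C| = 0.02594 × 1134 = 29.40 V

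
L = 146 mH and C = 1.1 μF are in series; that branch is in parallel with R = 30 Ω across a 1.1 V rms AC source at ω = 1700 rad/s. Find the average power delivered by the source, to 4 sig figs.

40.33 mW

X_L = ωL = 248.2 Ω
X_C = 1/(ωC) = 534.8 Ω
Branch 1: Z₁ = R = 30.00 Ω
Branch 2 (series LC): Z₂ = j(X_L − X_C) = −j286.6 Ω
Parallel: Z = Z₁Z₂/(Z₁+Z₂), |Z| = 29.84 Ω, ∠Z = -5.977°
I = V/|Z| = 36.87 mA
P = VI cos φ = 1.1 × 0.03687 × cos(-5.977°) = 40.33 mW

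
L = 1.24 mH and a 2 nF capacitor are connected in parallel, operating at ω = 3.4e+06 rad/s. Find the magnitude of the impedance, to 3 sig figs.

X_L = ωL = 4220 Ω
X_C = 1/(ωC) = 147 Ω
Parallel: admittances add. Y = 1/(jωL) + jωC
Y = (0 + j0.00656) S
|Y| = 0.00656 S → |Z| = 1/|Y| = 152 Ω, ∠Z = −∠Y = -90.0°

152 Ω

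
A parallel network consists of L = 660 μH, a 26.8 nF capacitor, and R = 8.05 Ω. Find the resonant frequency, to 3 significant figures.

ω₀ = 1/√(LC) = 1/√(0.00066 × 2.68e-08) = 237800 rad/s
f₀ = ω₀/(2π) = 37.8 kHz

37.8 kHz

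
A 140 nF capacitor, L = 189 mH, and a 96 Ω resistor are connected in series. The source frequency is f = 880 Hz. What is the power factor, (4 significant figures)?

ω = 2πf = 5529 rad/s
X_L = ωL = 1045 Ω
X_C = 1/(ωC) = 1292 Ω
Net reactance X = X_L − X_C = -246.8 Ω
Z = 96.00 − j246.8 Ω
|Z| = √(96.00² + 246.8²) = 264.8 Ω
∠Z = arctan(-246.8/96.00) = -68.75°
cos φ = cos(-68.75°) = 0.3625

0.3625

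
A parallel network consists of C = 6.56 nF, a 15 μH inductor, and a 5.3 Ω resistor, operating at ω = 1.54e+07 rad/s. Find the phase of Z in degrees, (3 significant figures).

X_L = ωL = 231 Ω
X_C = 1/(ωC) = 9.90 Ω
Parallel: admittances add. Y = 1/R + 1/(jωL) + jωC
Y = (0.189 + j0.0967) S
|Y| = 0.212 S → |Z| = 1/|Y| = 4.72 Ω, ∠Z = −∠Y = -27.1°

-27.1°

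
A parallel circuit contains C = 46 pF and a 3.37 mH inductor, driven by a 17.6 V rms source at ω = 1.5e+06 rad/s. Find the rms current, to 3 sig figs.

2.27 mA

X_L = ωL = 5060 Ω
X_C = 1/(ωC) = 14500 Ω
Parallel: admittances add. Y = 1/(jωL) + jωC
Y = (0 − j0.000129) S
|Y| = 0.000129 S → |Z| = 1/|Y| = 7760 Ω, ∠Z = −∠Y = 90.0°
I = V/|Z| = 17.6/7760 = 2.27 mA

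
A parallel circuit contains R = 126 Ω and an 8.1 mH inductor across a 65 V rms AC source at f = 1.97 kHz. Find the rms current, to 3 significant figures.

829 mA

ω = 2πf = 12380 rad/s
X_L = ωL = 100 Ω
Parallel: admittances add. Y = 1/R + 1/(jωL)
Y = (0.00794 − j0.00997) S
|Y| = 0.0127 S → |Z| = 1/|Y| = 78.5 Ω, ∠Z = −∠Y = 51.5°
I = V/|Z| = 65/78.5 = 829 mA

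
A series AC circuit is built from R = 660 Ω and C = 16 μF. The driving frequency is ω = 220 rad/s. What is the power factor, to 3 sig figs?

0.919

X_C = 1/(ωC) = 284 Ω
Z = 660 − j284 Ω
|Z| = √(660² + 284²) = 719 Ω
∠Z = arctan(-284/660) = -23.3°
cos φ = cos(-23.3°) = 0.919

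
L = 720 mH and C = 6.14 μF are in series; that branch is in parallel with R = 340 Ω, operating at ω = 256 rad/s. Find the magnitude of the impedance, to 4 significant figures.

271.7 Ω

X_L = ωL = 184.3 Ω
X_C = 1/(ωC) = 636.2 Ω
Branch 1: Z₁ = R = 340.0 Ω
Branch 2 (series LC): Z₂ = j(X_L − X_C) = −j451.9 Ω
Parallel: Z = Z₁Z₂/(Z₁+Z₂), |Z| = 271.7 Ω, ∠Z = -36.96°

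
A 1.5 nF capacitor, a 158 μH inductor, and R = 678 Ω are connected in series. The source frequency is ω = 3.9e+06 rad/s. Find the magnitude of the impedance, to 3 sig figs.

811 Ω

X_L = ωL = 616 Ω
X_C = 1/(ωC) = 171 Ω
Net reactance X = X_L − X_C = 445 Ω
Z = 678 + j445 Ω
|Z| = √(678² + 445²) = 811 Ω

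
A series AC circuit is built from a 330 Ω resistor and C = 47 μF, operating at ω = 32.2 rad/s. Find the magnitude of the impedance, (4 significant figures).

X_C = 1/(ωC) = 660.8 Ω
Z = 330.0 − j660.8 Ω
|Z| = √(330.0² + 660.8²) = 738.6 Ω

738.6 Ω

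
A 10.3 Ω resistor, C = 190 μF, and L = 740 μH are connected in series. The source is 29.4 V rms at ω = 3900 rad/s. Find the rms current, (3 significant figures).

X_L = ωL = 2.89 Ω
X_C = 1/(ωC) = 1.35 Ω
Net reactance X = X_L − X_C = 1.54 Ω
Z = 10.3 + j1.54 Ω
|Z| = √(10.3² + 1.54²) = 10.4 Ω
I = V/|Z| = 29.4/10.4 = 2.82 A

2.82 A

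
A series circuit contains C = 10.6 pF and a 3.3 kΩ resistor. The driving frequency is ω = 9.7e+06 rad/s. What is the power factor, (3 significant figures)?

X_C = 1/(ωC) = 9730 Ω
Z = 3300 − j9730 Ω
|Z| = √(3300² + 9730²) = 10300 Ω
∠Z = arctan(-9730/3300) = -71.3°
cos φ = cos(-71.3°) = 0.321

0.321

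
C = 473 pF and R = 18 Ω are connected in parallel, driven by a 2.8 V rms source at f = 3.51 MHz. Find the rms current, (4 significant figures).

158.3 mA

ω = 2πf = 2.205e+07 rad/s
X_C = 1/(ωC) = 95.86 Ω
Parallel: admittances add. Y = 1/R + jωC
Y = (0.05556 + j0.01043) S
|Y| = 0.05653 S → |Z| = 1/|Y| = 17.69 Ω, ∠Z = −∠Y = -10.63°
I = V/|Z| = 2.8/17.69 = 158.3 mA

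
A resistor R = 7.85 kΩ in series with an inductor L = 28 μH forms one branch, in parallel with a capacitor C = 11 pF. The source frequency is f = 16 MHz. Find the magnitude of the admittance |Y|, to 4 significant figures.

ω = 2πf = 1.005e+08 rad/s
X_L = ωL = 2815 Ω
X_C = 1/(ωC) = 904.3 Ω
Branch 1 (R+jX_L): Z₁ = 7850 + j2815 Ω, |Z₁| = 8339 Ω
Branch 2 (−jX_C): Z₂ = −j904.3 Ω
Parallel: Z = Z₁Z₂/(Z₁+Z₂), |Z| = 933.4 Ω, ∠Z = -83.95°
|Y| = 1/|Z| = 1.071 mS

1.071 mS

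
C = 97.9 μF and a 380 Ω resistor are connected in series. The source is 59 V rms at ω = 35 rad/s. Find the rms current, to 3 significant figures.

X_C = 1/(ωC) = 292 Ω
Z = 380 − j292 Ω
|Z| = √(380² + 292²) = 479 Ω
I = V/|Z| = 59/479 = 123 mA

123 mA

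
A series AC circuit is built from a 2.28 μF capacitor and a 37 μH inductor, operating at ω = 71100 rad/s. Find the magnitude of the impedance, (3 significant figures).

3.54 Ω

X_L = ωL = 2.63 Ω
X_C = 1/(ωC) = 6.17 Ω
Net reactance X = X_L − X_C = -3.54 Ω
Z = − j3.54 Ω
|Z| = √(0² + 3.54²) = 3.54 Ω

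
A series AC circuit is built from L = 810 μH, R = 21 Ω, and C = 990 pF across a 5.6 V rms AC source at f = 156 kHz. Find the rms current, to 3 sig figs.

23.6 mA

ω = 2πf = 980200 rad/s
X_L = ωL = 794 Ω
X_C = 1/(ωC) = 1030 Ω
Net reactance X = X_L − X_C = -237 Ω
Z = 21.0 − j237 Ω
|Z| = √(21.0² + 237²) = 238 Ω
I = V/|Z| = 5.6/238 = 23.6 mA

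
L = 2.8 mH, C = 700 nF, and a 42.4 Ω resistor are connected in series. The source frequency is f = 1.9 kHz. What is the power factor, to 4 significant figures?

0.4412

ω = 2πf = 11940 rad/s
X_L = ωL = 33.43 Ω
X_C = 1/(ωC) = 119.7 Ω
Net reactance X = X_L − X_C = -86.24 Ω
Z = 42.40 − j86.24 Ω
|Z| = √(42.40² + 86.24²) = 96.10 Ω
∠Z = arctan(-86.24/42.40) = -63.82°
cos φ = cos(-63.82°) = 0.4412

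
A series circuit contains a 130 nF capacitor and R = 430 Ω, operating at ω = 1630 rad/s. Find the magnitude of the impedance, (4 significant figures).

X_C = 1/(ωC) = 4719 Ω
Z = 430.0 − j4719 Ω
|Z| = √(430.0² + 4719²) = 4739 Ω

4739 Ω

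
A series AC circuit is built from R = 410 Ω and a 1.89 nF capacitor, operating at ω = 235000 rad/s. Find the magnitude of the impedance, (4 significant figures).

X_C = 1/(ωC) = 2251 Ω
Z = 410.0 − j2251 Ω
|Z| = √(410.0² + 2251²) = 2289 Ω

2289 Ω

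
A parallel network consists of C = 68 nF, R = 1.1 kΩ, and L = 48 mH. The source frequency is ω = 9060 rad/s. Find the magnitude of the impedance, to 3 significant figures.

X_L = ωL = 435 Ω
X_C = 1/(ωC) = 1620 Ω
Parallel: admittances add. Y = 1/R + 1/(jωL) + jωC
Y = (0.000909 − j0.00168) S
|Y| = 0.00191 S → |Z| = 1/|Y| = 523 Ω, ∠Z = −∠Y = 61.6°

523 Ω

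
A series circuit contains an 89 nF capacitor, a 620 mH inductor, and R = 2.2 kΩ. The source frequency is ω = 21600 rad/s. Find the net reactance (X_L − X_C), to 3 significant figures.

12900 Ω

X_L = ωL = 13400 Ω
X_C = 1/(ωC) = 520 Ω
X = 13400 − 520 = 12900 Ω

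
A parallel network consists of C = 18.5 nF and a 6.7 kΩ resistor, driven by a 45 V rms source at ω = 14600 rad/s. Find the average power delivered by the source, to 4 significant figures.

302.2 mW

X_C = 1/(ωC) = 3702 Ω
Parallel: admittances add. Y = 1/R + jωC
Y = (0.0001493 + j0.0002701) S
|Y| = 0.0003086 S → |Z| = 1/|Y| = 3240 Ω, ∠Z = −∠Y = -61.08°
I = V/|Z| = 13.89 mA
P = VI cos φ = 45 × 0.01389 × cos(-61.08°) = 302.2 mW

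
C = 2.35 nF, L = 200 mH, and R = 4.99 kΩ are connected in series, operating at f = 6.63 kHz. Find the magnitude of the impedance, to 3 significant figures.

ω = 2πf = 41660 rad/s
X_L = ωL = 8330 Ω
X_C = 1/(ωC) = 10200 Ω
Net reactance X = X_L − X_C = -1880 Ω
Z = 4990 − j1880 Ω
|Z| = √(4990² + 1880²) = 5330 Ω

5330 Ω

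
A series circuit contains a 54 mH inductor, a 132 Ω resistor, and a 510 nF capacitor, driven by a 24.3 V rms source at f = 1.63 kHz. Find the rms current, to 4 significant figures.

ω = 2πf = 10240 rad/s
X_L = ωL = 553.0 Ω
X_C = 1/(ωC) = 191.5 Ω
Net reactance X = X_L − X_C = 361.6 Ω
Z = 132.0 + j361.6 Ω
|Z| = √(132.0² + 361.6²) = 384.9 Ω
I = V/|Z| = 24.3/384.9 = 63.13 mA

63.13 mA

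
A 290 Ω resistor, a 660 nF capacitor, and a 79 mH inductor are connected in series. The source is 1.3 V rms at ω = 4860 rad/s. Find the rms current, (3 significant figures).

4.35 mA

X_L = ωL = 384 Ω
X_C = 1/(ωC) = 312 Ω
Net reactance X = X_L − X_C = 72.2 Ω
Z = 290 + j72.2 Ω
|Z| = √(290² + 72.2²) = 299 Ω
I = V/|Z| = 1.3/299 = 4.35 mA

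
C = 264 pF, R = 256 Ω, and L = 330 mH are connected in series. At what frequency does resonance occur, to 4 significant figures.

17.05 kHz

ω₀ = 1/√(LC) = 1/√(0.33 × 2.64e-10) = 107100 rad/s
f₀ = ω₀/(2π) = 17.05 kHz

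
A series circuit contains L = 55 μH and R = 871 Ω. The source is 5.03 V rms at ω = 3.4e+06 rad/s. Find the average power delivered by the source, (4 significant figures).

X_L = ωL = 187.0 Ω
Z = 871.0 + j187.0 Ω
|Z| = √(871.0² + 187.0²) = 890.8 Ω
∠Z = arctan(187.0/871.0) = 12.12°
I = V/|Z| = 5.646 mA
P = VI cos φ = 5.03 × 0.005646 × cos(12.12°) = 27.77 mW

27.77 mW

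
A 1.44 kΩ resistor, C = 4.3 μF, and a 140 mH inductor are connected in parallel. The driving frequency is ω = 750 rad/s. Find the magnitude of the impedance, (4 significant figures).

157.8 Ω

X_L = ωL = 105.0 Ω
X_C = 1/(ωC) = 310.1 Ω
Parallel: admittances add. Y = 1/R + 1/(jωL) + jωC
Y = (0.0006944 − j0.006299) S
|Y| = 0.006337 S → |Z| = 1/|Y| = 157.8 Ω, ∠Z = −∠Y = 83.71°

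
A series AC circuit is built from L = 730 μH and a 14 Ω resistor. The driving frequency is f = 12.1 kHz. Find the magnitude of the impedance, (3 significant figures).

57.2 Ω

ω = 2πf = 76030 rad/s
X_L = ωL = 55.5 Ω
Z = 14.0 + j55.5 Ω
|Z| = √(14.0² + 55.5²) = 57.2 Ω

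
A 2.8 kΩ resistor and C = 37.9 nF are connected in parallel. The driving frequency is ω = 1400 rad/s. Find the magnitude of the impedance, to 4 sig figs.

2770 Ω

X_C = 1/(ωC) = 18850 Ω
Parallel: admittances add. Y = 1/R + jωC
Y = (0.0003571 + j5.306e-05) S
|Y| = 0.0003611 S → |Z| = 1/|Y| = 2770 Ω, ∠Z = −∠Y = -8.451°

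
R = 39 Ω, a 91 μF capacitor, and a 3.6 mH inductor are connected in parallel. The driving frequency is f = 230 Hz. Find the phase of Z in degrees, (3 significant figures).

67.1°

ω = 2πf = 1445 rad/s
X_L = ωL = 5.20 Ω
X_C = 1/(ωC) = 7.60 Ω
Parallel: admittances add. Y = 1/R + 1/(jωL) + jωC
Y = (0.0256 − j0.0607) S
|Y| = 0.0659 S → |Z| = 1/|Y| = 15.2 Ω, ∠Z = −∠Y = 67.1°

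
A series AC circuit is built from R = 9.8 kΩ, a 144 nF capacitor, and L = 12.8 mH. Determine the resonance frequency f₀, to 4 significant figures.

3.707 kHz

ω₀ = 1/√(LC) = 1/√(0.0128 × 1.44e-07) = 23290 rad/s
f₀ = ω₀/(2π) = 3.707 kHz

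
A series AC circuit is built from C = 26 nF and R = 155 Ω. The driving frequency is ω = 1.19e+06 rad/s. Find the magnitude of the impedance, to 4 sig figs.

X_C = 1/(ωC) = 32.32 Ω
Z = 155.0 − j32.32 Ω
|Z| = √(155.0² + 32.32²) = 158.3 Ω

158.3 Ω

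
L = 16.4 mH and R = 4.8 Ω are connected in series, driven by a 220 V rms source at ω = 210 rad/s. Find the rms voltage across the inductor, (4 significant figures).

128.3 V

X_L = ωL = 3.444 Ω
Z = 4.800 + j3.444 Ω
|Z| = √(4.800² + 3.444²) = 5.908 Ω
I = V/|Z| = 37.24 A
V_L = I·|Z_L| = 37.24 × 3.444 = 128.3 V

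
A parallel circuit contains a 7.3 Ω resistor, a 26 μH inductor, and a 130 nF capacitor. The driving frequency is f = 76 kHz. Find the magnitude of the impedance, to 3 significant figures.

7.23 Ω

ω = 2πf = 477500 rad/s
X_L = ωL = 12.4 Ω
X_C = 1/(ωC) = 16.1 Ω
Parallel: admittances add. Y = 1/R + 1/(jωL) + jωC
Y = (0.137 − j0.0185) S
|Y| = 0.138 S → |Z| = 1/|Y| = 7.23 Ω, ∠Z = −∠Y = 7.68°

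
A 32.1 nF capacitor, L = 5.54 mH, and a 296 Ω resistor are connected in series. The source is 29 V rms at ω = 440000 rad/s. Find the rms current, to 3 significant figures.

X_L = ωL = 2440 Ω
X_C = 1/(ωC) = 70.8 Ω
Net reactance X = X_L − X_C = 2370 Ω
Z = 296 + j2370 Ω
|Z| = √(296² + 2370²) = 2390 Ω
I = V/|Z| = 29/2390 = 12.2 mA

12.2 mA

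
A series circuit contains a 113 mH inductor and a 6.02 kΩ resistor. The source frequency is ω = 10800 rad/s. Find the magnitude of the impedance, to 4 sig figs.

6142 Ω

X_L = ωL = 1220 Ω
Z = 6020 + j1220 Ω
|Z| = √(6020² + 1220²) = 6142 Ω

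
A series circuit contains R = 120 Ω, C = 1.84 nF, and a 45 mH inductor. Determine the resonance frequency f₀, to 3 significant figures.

17.5 kHz

ω₀ = 1/√(LC) = 1/√(0.045 × 1.84e-09) = 109900 rad/s
f₀ = ω₀/(2π) = 17.5 kHz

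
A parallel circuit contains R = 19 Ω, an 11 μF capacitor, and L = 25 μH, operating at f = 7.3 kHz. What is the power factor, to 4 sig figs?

0.1418

ω = 2πf = 45870 rad/s
X_L = ωL = 1.147 Ω
X_C = 1/(ωC) = 1.982 Ω
Parallel: admittances add. Y = 1/R + 1/(jωL) + jωC
Y = (0.05263 − j0.3675) S
|Y| = 0.3713 S → |Z| = 1/|Y| = 2.693 Ω, ∠Z = −∠Y = 81.85°
cos φ = cos(81.85°) = 0.1418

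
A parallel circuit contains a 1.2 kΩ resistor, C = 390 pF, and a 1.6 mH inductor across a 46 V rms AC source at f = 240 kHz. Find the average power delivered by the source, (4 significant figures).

ω = 2πf = 1.508e+06 rad/s
X_L = ωL = 2413 Ω
X_C = 1/(ωC) = 1700 Ω
Parallel: admittances add. Y = 1/R + 1/(jωL) + jωC
Y = (0.0008333 + j0.0001736) S
|Y| = 0.0008512 S → |Z| = 1/|Y| = 1175 Ω, ∠Z = −∠Y = -11.77°
I = V/|Z| = 39.16 mA
P = VI cos φ = 46 × 0.03916 × cos(-11.77°) = 1.763 W

1.763 W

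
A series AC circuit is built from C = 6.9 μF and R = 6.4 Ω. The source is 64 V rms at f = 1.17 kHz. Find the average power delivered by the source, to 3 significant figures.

ω = 2πf = 7351 rad/s
X_C = 1/(ωC) = 19.7 Ω
Z = 6.40 − j19.7 Ω
|Z| = √(6.40² + 19.7²) = 20.7 Ω
∠Z = arctan(-19.7/6.40) = -72.0°
I = V/|Z| = 3.09 A
P = VI cos φ = 64 × 3.09 × cos(-72.0°) = 61.0 W

61.0 W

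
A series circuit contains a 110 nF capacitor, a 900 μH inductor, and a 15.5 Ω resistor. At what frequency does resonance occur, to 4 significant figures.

16.00 kHz

ω₀ = 1/√(LC) = 1/√(0.0009 × 1.1e-07) = 100500 rad/s
f₀ = ω₀/(2π) = 16.00 kHz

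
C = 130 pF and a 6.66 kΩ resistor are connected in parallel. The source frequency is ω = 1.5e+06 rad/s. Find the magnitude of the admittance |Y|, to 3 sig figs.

X_C = 1/(ωC) = 5130 Ω
Parallel: admittances add. Y = 1/R + jωC
Y = (0.000150 + j0.000195) S
|Y| = 0.000246 S → |Z| = 1/|Y| = 4060 Ω, ∠Z = −∠Y = -52.4°

246 μS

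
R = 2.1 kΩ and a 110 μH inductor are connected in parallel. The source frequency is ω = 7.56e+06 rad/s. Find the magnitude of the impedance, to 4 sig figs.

X_L = ωL = 831.6 Ω
Parallel: admittances add. Y = 1/R + 1/(jωL)
Y = (0.0004762 − j0.001203) S
|Y| = 0.001293 S → |Z| = 1/|Y| = 773.2 Ω, ∠Z = −∠Y = 68.40°

773.2 Ω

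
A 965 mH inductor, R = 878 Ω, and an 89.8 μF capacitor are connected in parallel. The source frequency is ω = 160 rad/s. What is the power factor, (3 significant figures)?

0.143

X_L = ωL = 154 Ω
X_C = 1/(ωC) = 69.6 Ω
Parallel: admittances add. Y = 1/R + 1/(jωL) + jωC
Y = (0.00114 + j0.00789) S
|Y| = 0.00797 S → |Z| = 1/|Y| = 125 Ω, ∠Z = −∠Y = -81.8°
cos φ = cos(-81.8°) = 0.143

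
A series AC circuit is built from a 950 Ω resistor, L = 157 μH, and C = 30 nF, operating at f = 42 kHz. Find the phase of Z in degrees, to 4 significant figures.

-5.106°

ω = 2πf = 263900 rad/s
X_L = ωL = 41.43 Ω
X_C = 1/(ωC) = 126.3 Ω
Net reactance X = X_L − X_C = -84.88 Ω
Z = 950.0 − j84.88 Ω
|Z| = √(950.0² + 84.88²) = 953.8 Ω
∠Z = arctan(-84.88/950.0) = -5.106°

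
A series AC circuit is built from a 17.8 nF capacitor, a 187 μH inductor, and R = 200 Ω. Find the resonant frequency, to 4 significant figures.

87.23 kHz

ω₀ = 1/√(LC) = 1/√(0.000187 × 1.78e-08) = 548100 rad/s
f₀ = ω₀/(2π) = 87.23 kHz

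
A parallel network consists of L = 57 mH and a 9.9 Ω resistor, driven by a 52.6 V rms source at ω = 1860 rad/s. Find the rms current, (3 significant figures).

5.34 A

X_L = ωL = 106 Ω
Parallel: admittances add. Y = 1/R + 1/(jωL)
Y = (0.101 − j0.00943) S
|Y| = 0.101 S → |Z| = 1/|Y| = 9.86 Ω, ∠Z = −∠Y = 5.33°
I = V/|Z| = 52.6/9.86 = 5.34 A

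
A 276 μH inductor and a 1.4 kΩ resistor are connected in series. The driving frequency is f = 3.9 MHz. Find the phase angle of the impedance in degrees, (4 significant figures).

78.30°

ω = 2πf = 2.45e+07 rad/s
X_L = ωL = 6763 Ω
Z = 1400 + j6763 Ω
|Z| = √(1400² + 6763²) = 6907 Ω
∠Z = arctan(6763/1400) = 78.30°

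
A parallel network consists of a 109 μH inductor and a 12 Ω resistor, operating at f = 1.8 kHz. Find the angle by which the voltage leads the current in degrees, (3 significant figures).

ω = 2πf = 11310 rad/s
X_L = ωL = 1.23 Ω
Parallel: admittances add. Y = 1/R + 1/(jωL)
Y = (0.0833 − j0.811) S
|Y| = 0.815 S → |Z| = 1/|Y| = 1.23 Ω, ∠Z = −∠Y = 84.1°

84.1°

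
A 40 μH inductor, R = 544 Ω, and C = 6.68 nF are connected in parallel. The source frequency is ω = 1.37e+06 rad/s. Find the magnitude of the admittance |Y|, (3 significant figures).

X_L = ωL = 54.8 Ω
X_C = 1/(ωC) = 109 Ω
Parallel: admittances add. Y = 1/R + 1/(jωL) + jωC
Y = (0.00184 − j0.00910) S
|Y| = 0.00928 S → |Z| = 1/|Y| = 108 Ω, ∠Z = −∠Y = 78.6°

9.28 mS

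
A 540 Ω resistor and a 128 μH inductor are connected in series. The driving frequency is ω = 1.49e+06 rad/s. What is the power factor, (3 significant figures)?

0.943

X_L = ωL = 191 Ω
Z = 540 + j191 Ω
|Z| = √(540² + 191²) = 573 Ω
∠Z = arctan(191/540) = 19.5°
cos φ = cos(19.5°) = 0.943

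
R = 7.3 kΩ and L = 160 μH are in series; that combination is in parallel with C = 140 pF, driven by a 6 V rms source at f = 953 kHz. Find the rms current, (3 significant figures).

4.99 mA

ω = 2πf = 5.988e+06 rad/s
X_L = ωL = 958 Ω
X_C = 1/(ωC) = 1190 Ω
Branch 1 (R+jX_L): Z₁ = 7300 + j958 Ω, |Z₁| = 7360 Ω
Branch 2 (−jX_C): Z₂ = −j1190 Ω
Parallel: Z = Z₁Z₂/(Z₁+Z₂), |Z| = 1200 Ω, ∠Z = -80.7°
I = V/|Z| = 6/1200 = 4.99 mA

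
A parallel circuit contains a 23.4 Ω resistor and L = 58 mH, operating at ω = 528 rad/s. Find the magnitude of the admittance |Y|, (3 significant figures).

53.8 mS

X_L = ωL = 30.6 Ω
Parallel: admittances add. Y = 1/R + 1/(jωL)
Y = (0.0427 − j0.0327) S
|Y| = 0.0538 S → |Z| = 1/|Y| = 18.6 Ω, ∠Z = −∠Y = 37.4°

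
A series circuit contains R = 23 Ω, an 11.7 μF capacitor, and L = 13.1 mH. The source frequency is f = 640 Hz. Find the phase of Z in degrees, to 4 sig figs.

ω = 2πf = 4021 rad/s
X_L = ωL = 52.68 Ω
X_C = 1/(ωC) = 21.25 Ω
Net reactance X = X_L − X_C = 31.42 Ω
Z = 23.00 + j31.42 Ω
|Z| = √(23.00² + 31.42²) = 38.94 Ω
∠Z = arctan(31.42/23.00) = 53.80°

53.80°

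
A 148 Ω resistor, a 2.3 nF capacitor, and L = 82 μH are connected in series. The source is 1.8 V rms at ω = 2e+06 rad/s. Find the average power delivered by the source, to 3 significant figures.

X_L = ωL = 164 Ω
X_C = 1/(ωC) = 217 Ω
Net reactance X = X_L − X_C = -53.4 Ω
Z = 148 − j53.4 Ω
|Z| = √(148² + 53.4²) = 157 Ω
∠Z = arctan(-53.4/148) = -19.8°
I = V/|Z| = 11.4 mA
P = VI cos φ = 1.8 × 0.0114 × cos(-19.8°) = 19.4 mW

19.4 mW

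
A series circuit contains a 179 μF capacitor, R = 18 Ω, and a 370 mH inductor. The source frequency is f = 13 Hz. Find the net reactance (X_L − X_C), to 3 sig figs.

ω = 2πf = 81.68 rad/s
X_L = ωL = 30.2 Ω
X_C = 1/(ωC) = 68.4 Ω
X = 30.2 − 68.4 = -38.2 Ω

-38.2 Ω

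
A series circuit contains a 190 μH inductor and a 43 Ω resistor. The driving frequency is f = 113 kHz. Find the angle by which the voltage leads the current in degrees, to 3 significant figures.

72.3°

ω = 2πf = 710000 rad/s
X_L = ωL = 135 Ω
Z = 43.0 + j135 Ω
|Z| = √(43.0² + 135²) = 142 Ω
∠Z = arctan(135/43.0) = 72.3°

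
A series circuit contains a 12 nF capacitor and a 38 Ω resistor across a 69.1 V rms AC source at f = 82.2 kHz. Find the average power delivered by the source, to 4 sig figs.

6.603 W

ω = 2πf = 516500 rad/s
X_C = 1/(ωC) = 161.3 Ω
Z = 38.00 − j161.3 Ω
|Z| = √(38.00² + 161.3²) = 165.8 Ω
∠Z = arctan(-161.3/38.00) = -76.75°
I = V/|Z| = 416.9 mA
P = VI cos φ = 69.1 × 0.4169 × cos(-76.75°) = 6.603 W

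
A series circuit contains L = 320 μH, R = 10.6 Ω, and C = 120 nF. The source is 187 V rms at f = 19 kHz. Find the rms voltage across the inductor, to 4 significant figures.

ω = 2πf = 119400 rad/s
X_L = ωL = 38.20 Ω
X_C = 1/(ωC) = 69.80 Ω
Net reactance X = X_L − X_C = -31.60 Ω
Z = 10.60 − j31.60 Ω
|Z| = √(10.60² + 31.60²) = 33.33 Ω
I = V/|Z| = 5.610 A
V_L = I·|Z_L| = 5.610 × 38.20 = 214.3 V

214.3 V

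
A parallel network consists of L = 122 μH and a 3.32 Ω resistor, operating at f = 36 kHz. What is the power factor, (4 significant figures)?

0.9928

ω = 2πf = 226200 rad/s
X_L = ωL = 27.60 Ω
Parallel: admittances add. Y = 1/R + 1/(jωL)
Y = (0.3012 − j0.03624) S
|Y| = 0.3034 S → |Z| = 1/|Y| = 3.296 Ω, ∠Z = −∠Y = 6.860°
cos φ = cos(6.860°) = 0.9928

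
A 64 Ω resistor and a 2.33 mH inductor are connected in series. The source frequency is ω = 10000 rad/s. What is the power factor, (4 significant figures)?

X_L = ωL = 23.30 Ω
Z = 64.00 + j23.30 Ω
|Z| = √(64.00² + 23.30²) = 68.11 Ω
∠Z = arctan(23.30/64.00) = 20.00°
cos φ = cos(20.00°) = 0.9397

0.9397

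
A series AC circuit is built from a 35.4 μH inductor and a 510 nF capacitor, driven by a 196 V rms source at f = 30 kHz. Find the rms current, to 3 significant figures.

52.6 A

ω = 2πf = 188500 rad/s
X_L = ωL = 6.67 Ω
X_C = 1/(ωC) = 10.4 Ω
Net reactance X = X_L − X_C = -3.73 Ω
Z = − j3.73 Ω
|Z| = √(0² + 3.73²) = 3.73 Ω
I = V/|Z| = 196/3.73 = 52.6 A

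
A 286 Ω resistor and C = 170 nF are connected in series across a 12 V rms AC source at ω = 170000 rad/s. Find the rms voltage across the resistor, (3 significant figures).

11.9 V

X_C = 1/(ωC) = 34.6 Ω
Z = 286 − j34.6 Ω
|Z| = √(286² + 34.6²) = 288 Ω
I = V/|Z| = 41.7 mA
V_R = I·|Z_R| = 0.0417 × 286 = 11.9 V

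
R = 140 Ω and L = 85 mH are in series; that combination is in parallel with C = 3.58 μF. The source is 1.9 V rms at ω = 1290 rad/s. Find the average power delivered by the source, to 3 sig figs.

X_L = ωL = 110 Ω
X_C = 1/(ωC) = 217 Ω
Branch 1 (R+jX_L): Z₁ = 140 + j110 Ω, |Z₁| = 178 Ω
Branch 2 (−jX_C): Z₂ = −j217 Ω
Parallel: Z = Z₁Z₂/(Z₁+Z₂), |Z| = 219 Ω, ∠Z = -14.6°
I = V/|Z| = 8.69 mA
P = VI cos φ = 1.9 × 0.00869 × cos(-14.6°) = 16.0 mW

16.0 mW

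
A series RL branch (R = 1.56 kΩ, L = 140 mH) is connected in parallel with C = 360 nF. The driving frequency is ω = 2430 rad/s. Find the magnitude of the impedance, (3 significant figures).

X_L = ωL = 340 Ω
X_C = 1/(ωC) = 1140 Ω
Branch 1 (R+jX_L): Z₁ = 1560 + j340 Ω, |Z₁| = 1600 Ω
Branch 2 (−jX_C): Z₂ = −j1140 Ω
Parallel: Z = Z₁Z₂/(Z₁+Z₂), |Z| = 1040 Ω, ∠Z = -50.5°

1040 Ω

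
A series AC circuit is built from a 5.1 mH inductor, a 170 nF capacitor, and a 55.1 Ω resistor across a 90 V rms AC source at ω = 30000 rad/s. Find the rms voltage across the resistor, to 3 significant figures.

70.9 V

X_L = ωL = 153 Ω
X_C = 1/(ωC) = 196 Ω
Net reactance X = X_L − X_C = -43.1 Ω
Z = 55.1 − j43.1 Ω
|Z| = √(55.1² + 43.1²) = 69.9 Ω
I = V/|Z| = 1.29 A
V_R = I·|Z_R| = 1.29 × 55.1 = 70.9 V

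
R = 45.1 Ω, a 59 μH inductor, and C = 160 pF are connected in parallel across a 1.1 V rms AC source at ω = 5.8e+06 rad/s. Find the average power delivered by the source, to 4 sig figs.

X_L = ωL = 342.2 Ω
X_C = 1/(ωC) = 1078 Ω
Parallel: admittances add. Y = 1/R + 1/(jωL) + jωC
Y = (0.02217 − j0.001994) S
|Y| = 0.02226 S → |Z| = 1/|Y| = 44.92 Ω, ∠Z = −∠Y = 5.139°
I = V/|Z| = 24.49 mA
P = VI cos φ = 1.1 × 0.02449 × cos(5.139°) = 26.83 mW

26.83 mW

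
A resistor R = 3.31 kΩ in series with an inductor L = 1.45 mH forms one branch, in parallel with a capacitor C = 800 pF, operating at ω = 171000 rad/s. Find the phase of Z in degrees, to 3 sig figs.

X_L = ωL = 248 Ω
X_C = 1/(ωC) = 7310 Ω
Branch 1 (R+jX_L): Z₁ = 3310 + j248 Ω, |Z₁| = 3320 Ω
Branch 2 (−jX_C): Z₂ = −j7310 Ω
Parallel: Z = Z₁Z₂/(Z₁+Z₂), |Z| = 3110 Ω, ∠Z = -20.8°

-20.8°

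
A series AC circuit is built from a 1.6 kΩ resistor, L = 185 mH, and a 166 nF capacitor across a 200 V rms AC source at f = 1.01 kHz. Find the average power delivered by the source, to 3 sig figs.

ω = 2πf = 6346 rad/s
X_L = ωL = 1170 Ω
X_C = 1/(ωC) = 949 Ω
Net reactance X = X_L − X_C = 225 Ω
Z = 1600 + j225 Ω
|Z| = √(1600² + 225²) = 1620 Ω
∠Z = arctan(225/1600) = 8.00°
I = V/|Z| = 124 mA
P = VI cos φ = 200 × 0.124 × cos(8.00°) = 24.5 W

24.5 W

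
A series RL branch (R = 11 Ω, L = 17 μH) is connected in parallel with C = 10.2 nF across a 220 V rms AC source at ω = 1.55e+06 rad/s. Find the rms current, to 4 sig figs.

X_L = ωL = 26.35 Ω
X_C = 1/(ωC) = 63.25 Ω
Branch 1 (R+jX_L): Z₁ = 11.00 + j26.35 Ω, |Z₁| = 28.55 Ω
Branch 2 (−jX_C): Z₂ = −j63.25 Ω
Parallel: Z = Z₁Z₂/(Z₁+Z₂), |Z| = 46.90 Ω, ∠Z = 50.74°
I = V/|Z| = 220/46.90 = 4.690 A

4.690 A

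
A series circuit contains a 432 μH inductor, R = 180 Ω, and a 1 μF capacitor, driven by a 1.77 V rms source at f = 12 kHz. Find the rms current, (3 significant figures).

9.78 mA

ω = 2πf = 75400 rad/s
X_L = ωL = 32.6 Ω
X_C = 1/(ωC) = 13.3 Ω
Net reactance X = X_L − X_C = 19.3 Ω
Z = 180 + j19.3 Ω
|Z| = √(180² + 19.3²) = 181 Ω
I = V/|Z| = 1.77/181 = 9.78 mA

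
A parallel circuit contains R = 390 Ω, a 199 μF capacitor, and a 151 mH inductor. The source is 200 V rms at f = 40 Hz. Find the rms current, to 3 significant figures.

ω = 2πf = 251.3 rad/s
X_L = ωL = 38.0 Ω
X_C = 1/(ωC) = 20.0 Ω
Parallel: admittances add. Y = 1/R + 1/(jωL) + jωC
Y = (0.00256 + j0.0237) S
|Y| = 0.0238 S → |Z| = 1/|Y| = 42.0 Ω, ∠Z = −∠Y = -83.8°
I = V/|Z| = 200/42.0 = 4.76 A

4.76 A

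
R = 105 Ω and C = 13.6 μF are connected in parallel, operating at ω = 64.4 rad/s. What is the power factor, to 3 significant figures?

0.996

X_C = 1/(ωC) = 1140 Ω
Parallel: admittances add. Y = 1/R + jωC
Y = (0.00952 + j0.000876) S
|Y| = 0.00956 S → |Z| = 1/|Y| = 105 Ω, ∠Z = −∠Y = -5.25°
cos φ = cos(-5.25°) = 0.996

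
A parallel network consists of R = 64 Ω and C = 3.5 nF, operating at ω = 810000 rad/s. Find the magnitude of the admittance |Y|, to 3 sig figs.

X_C = 1/(ωC) = 353 Ω
Parallel: admittances add. Y = 1/R + jωC
Y = (0.0156 + j0.00283) S
|Y| = 0.0159 S → |Z| = 1/|Y| = 63.0 Ω, ∠Z = −∠Y = -10.3°

15.9 mS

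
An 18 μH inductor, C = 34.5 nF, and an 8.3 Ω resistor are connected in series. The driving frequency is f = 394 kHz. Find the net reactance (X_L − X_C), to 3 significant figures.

ω = 2πf = 2.476e+06 rad/s
X_L = ωL = 44.6 Ω
X_C = 1/(ωC) = 11.7 Ω
X = 44.6 − 11.7 = 32.9 Ω

32.9 Ω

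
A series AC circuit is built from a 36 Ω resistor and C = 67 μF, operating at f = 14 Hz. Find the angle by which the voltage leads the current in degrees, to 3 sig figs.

-78.0°

ω = 2πf = 87.96 rad/s
X_C = 1/(ωC) = 170 Ω
Z = 36.0 − j170 Ω
|Z| = √(36.0² + 170²) = 173 Ω
∠Z = arctan(-170/36.0) = -78.0°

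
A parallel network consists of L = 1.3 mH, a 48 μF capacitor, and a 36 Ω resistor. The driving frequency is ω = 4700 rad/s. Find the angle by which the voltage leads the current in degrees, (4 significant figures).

-65.84°

X_L = ωL = 6.110 Ω
X_C = 1/(ωC) = 4.433 Ω
Parallel: admittances add. Y = 1/R + 1/(jωL) + jωC
Y = (0.02778 + j0.06193) S
|Y| = 0.06788 S → |Z| = 1/|Y| = 14.73 Ω, ∠Z = −∠Y = -65.84°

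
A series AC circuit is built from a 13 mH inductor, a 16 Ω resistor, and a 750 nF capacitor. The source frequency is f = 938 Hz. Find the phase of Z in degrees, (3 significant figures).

ω = 2πf = 5894 rad/s
X_L = ωL = 76.6 Ω
X_C = 1/(ωC) = 226 Ω
Net reactance X = X_L − X_C = -150 Ω
Z = 16.0 − j150 Ω
|Z| = √(16.0² + 150²) = 150 Ω
∠Z = arctan(-150/16.0) = -83.9°

-83.9°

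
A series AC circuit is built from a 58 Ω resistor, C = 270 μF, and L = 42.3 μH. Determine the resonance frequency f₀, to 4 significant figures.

ω₀ = 1/√(LC) = 1/√(4.23e-05 × 0.00027) = 9357 rad/s
f₀ = ω₀/(2π) = 1.489 kHz

1.489 kHz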